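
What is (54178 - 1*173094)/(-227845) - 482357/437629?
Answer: -57861540501/99711579505 ≈ -0.58029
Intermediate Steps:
(54178 - 1*173094)/(-227845) - 482357/437629 = (54178 - 173094)*(-1/227845) - 482357*1/437629 = -118916*(-1/227845) - 482357/437629 = 118916/227845 - 482357/437629 = -57861540501/99711579505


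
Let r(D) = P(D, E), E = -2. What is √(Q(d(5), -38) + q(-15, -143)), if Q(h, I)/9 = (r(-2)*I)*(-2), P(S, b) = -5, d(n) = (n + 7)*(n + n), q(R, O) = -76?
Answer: 2*I*√874 ≈ 59.127*I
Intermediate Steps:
d(n) = 2*n*(7 + n) (d(n) = (7 + n)*(2*n) = 2*n*(7 + n))
r(D) = -5
Q(h, I) = 90*I (Q(h, I) = 9*(-5*I*(-2)) = 9*(10*I) = 90*I)
√(Q(d(5), -38) + q(-15, -143)) = √(90*(-38) - 76) = √(-3420 - 76) = √(-3496) = 2*I*√874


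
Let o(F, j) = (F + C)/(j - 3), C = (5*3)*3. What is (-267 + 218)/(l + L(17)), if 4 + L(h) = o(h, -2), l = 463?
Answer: -35/319 ≈ -0.10972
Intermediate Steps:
C = 45 (C = 15*3 = 45)
o(F, j) = (45 + F)/(-3 + j) (o(F, j) = (F + 45)/(j - 3) = (45 + F)/(-3 + j))
L(h) = -13 - h/5 (L(h) = -4 + (45 + h)/(-3 - 2) = -4 + (45 + h)/(-5) = -4 - (45 + h)/5 = -4 + (-9 - h/5) = -13 - h/5)
(-267 + 218)/(l + L(17)) = (-267 + 218)/(463 + (-13 - ⅕*17)) = -49/(463 + (-13 - 17/5)) = -49/(463 - 82/5) = -49/2233/5 = -49*5/2233 = -35/319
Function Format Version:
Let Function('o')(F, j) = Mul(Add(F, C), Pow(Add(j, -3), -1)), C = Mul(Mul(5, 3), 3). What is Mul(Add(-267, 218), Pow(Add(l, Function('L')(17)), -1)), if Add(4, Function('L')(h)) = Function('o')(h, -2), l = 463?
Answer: Rational(-35, 319) ≈ -0.10972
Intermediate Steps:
C = 45 (C = Mul(15, 3) = 45)
Function('o')(F, j) = Mul(Pow(Add(-3, j), -1), Add(45, F)) (Function('o')(F, j) = Mul(Add(F, 45), Pow(Add(j, -3), -1)) = Mul(Add(45, F), Pow(Add(-3, j), -1)) = Mul(Pow(Add(-3, j), -1), Add(45, F)))
Function('L')(h) = Add(-13, Mul(Rational(-1, 5), h)) (Function('L')(h) = Add(-4, Mul(Pow(Add(-3, -2), -1), Add(45, h))) = Add(-4, Mul(Pow(-5, -1), Add(45, h))) = Add(-4, Mul(Rational(-1, 5), Add(45, h))) = Add(-4, Add(-9, Mul(Rational(-1, 5), h))) = Add(-13, Mul(Rational(-1, 5), h)))
Mul(Add(-267, 218), Pow(Add(l, Function('L')(17)), -1)) = Mul(Add(-267, 218), Pow(Add(463, Add(-13, Mul(Rational(-1, 5), 17))), -1)) = Mul(-49, Pow(Add(463, Add(-13, Rational(-17, 5))), -1)) = Mul(-49, Pow(Add(463, Rational(-82, 5)), -1)) = Mul(-49, Pow(Rational(2233, 5), -1)) = Mul(-49, Rational(5, 2233)) = Rational(-35, 319)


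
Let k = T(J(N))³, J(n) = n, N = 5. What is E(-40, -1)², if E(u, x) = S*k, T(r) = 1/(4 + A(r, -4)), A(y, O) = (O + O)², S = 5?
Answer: 25/98867482624 ≈ 2.5286e-10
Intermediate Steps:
A(y, O) = 4*O² (A(y, O) = (2*O)² = 4*O²)
T(r) = 1/68 (T(r) = 1/(4 + 4*(-4)²) = 1/(4 + 4*16) = 1/(4 + 64) = 1/68)
k = 1/314432 (k = (1/68)³ = 1/314432 ≈ 3.1803e-6)
E(u, x) = 5/314432 (E(u, x) = 5*(1/314432) = 5/314432)
E(-40, -1)² = (5/314432)² = 25/98867482624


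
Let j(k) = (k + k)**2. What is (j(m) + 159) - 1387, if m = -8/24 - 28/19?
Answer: -3947336/3249 ≈ -1214.9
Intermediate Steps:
m = -103/57 (m = -8*1/24 - 28*1/19 = -1/3 - 28/19 = -103/57 ≈ -1.8070)
j(k) = 4*k**2 (j(k) = (2*k)**2 = 4*k**2)
(j(m) + 159) - 1387 = (4*(-103/57)**2 + 159) - 1387 = (4*(10609/3249) + 159) - 1387 = (42436/3249 + 159) - 1387 = 559027/3249 - 1387 = -3947336/3249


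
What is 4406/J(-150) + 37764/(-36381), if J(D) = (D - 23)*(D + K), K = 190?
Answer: -70270261/41959420 ≈ -1.6747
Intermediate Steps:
J(D) = (-23 + D)*(190 + D) (J(D) = (D - 23)*(D + 190) = (-23 + D)*(190 + D))
4406/J(-150) + 37764/(-36381) = 4406/(-4370 + (-150)**2 + 167*(-150)) + 37764/(-36381) = 4406/(-4370 + 22500 - 25050) + 37764*(-1/36381) = 4406/(-6920) - 12588/12127 = 4406*(-1/6920) - 12588/12127 = -2203/3460 - 12588/12127 = -70270261/41959420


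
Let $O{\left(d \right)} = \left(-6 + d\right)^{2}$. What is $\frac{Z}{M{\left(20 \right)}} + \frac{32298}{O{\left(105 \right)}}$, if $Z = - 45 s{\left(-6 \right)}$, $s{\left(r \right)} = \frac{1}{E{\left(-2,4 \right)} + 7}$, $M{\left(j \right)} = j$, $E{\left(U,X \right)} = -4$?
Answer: $\frac{33263}{13068} \approx 2.5454$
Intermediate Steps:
$s{\left(r \right)} = \frac{1}{3}$ ($s{\left(r \right)} = \frac{1}{-4 + 7} = \frac{1}{3}$)
$Z = -15$ ($Z = \left(-45\right) \frac{1}{3} = -15$)
$\frac{Z}{M{\left(20 \right)}} + \frac{32298}{O{\left(105 \right)}} = - \frac{15}{20} + \frac{32298}{\left(-6 + 105\right)^{2}} = \left(-15\right) \frac{1}{20} + \frac{32298}{99^{2}} = - \frac{3}{4} + \frac{32298}{9801} = - \frac{3}{4} + 32298 \cdot \frac{1}{9801} = - \frac{3}{4} + \frac{10766}{3267} = \frac{33263}{13068}$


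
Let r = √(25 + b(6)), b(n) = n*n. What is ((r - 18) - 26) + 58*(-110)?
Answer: -6424 + √61 ≈ -6416.2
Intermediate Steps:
b(n) = n²
r = √61 (r = √(25 + 6²) = √(25 + 36) = √61 ≈ 7.8102)
((r - 18) - 26) + 58*(-110) = ((√61 - 18) - 26) + 58*(-110) = ((-18 + √61) - 26) - 6380 = (-44 + √61) - 6380 = -6424 + √61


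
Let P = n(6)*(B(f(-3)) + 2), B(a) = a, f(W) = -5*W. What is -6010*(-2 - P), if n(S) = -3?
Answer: -294490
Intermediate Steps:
P = -51 (P = -3*(-5*(-3) + 2) = -3*(15 + 2) = -3*17 = -51)
-6010*(-2 - P) = -6010*(-2 - 1*(-51)) = -6010*(-2 + 51) = -6010*49 = -294490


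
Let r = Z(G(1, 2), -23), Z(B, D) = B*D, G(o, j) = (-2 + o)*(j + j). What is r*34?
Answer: 3128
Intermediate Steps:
G(o, j) = 2*j*(-2 + o) (G(o, j) = (-2 + o)*(2*j) = 2*j*(-2 + o))
r = 92 (r = (2*2*(-2 + 1))*(-23) = (2*2*(-1))*(-23) = -4*(-23) = 92)
r*34 = 92*34 = 3128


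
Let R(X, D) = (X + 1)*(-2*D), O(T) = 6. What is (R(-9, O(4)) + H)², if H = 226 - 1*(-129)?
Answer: 203401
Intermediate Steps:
R(X, D) = -2*D*(1 + X) (R(X, D) = (1 + X)*(-2*D) = -2*D*(1 + X))
H = 355 (H = 226 + 129 = 355)
(R(-9, O(4)) + H)² = (-2*6*(1 - 9) + 355)² = (-2*6*(-8) + 355)² = (96 + 355)² = 451² = 203401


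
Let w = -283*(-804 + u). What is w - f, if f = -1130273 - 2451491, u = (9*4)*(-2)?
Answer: 3829672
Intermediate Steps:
u = -72 (u = 36*(-2) = -72)
f = -3581764
w = 247908 (w = -283*(-804 - 72) = -283*(-876) = 247908)
w - f = 247908 - 1*(-3581764) = 247908 + 3581764 = 3829672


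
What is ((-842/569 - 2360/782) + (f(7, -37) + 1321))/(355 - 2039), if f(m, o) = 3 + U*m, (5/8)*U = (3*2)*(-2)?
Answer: -659150941/936636590 ≈ -0.70374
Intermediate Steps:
U = -96/5 (U = 8*((3*2)*(-2))/5 = 8*(6*(-2))/5 = (8/5)*(-12) = -96/5 ≈ -19.200)
f(m, o) = 3 - 96*m/5
((-842/569 - 2360/782) + (f(7, -37) + 1321))/(355 - 2039) = ((-842/569 - 2360/782) + ((3 - 96/5*7) + 1321))/(355 - 2039) = ((-842*1/569 - 2360*1/782) + ((3 - 672/5) + 1321))/(-1684) = ((-842/569 - 1180/391) + (-657/5 + 1321))*(-1/1684) = (-1000642/222479 + 5948/5)*(-1/1684) = (1318301882/1112395)*(-1/1684) = -659150941/936636590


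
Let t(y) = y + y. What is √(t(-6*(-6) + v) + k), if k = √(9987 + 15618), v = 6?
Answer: √(84 + 3*√2845) ≈ 15.621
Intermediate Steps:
t(y) = 2*y
k = 3*√2845 (k = √25605 = 3*√2845 ≈ 160.02)
√(t(-6*(-6) + v) + k) = √(2*(-6*(-6) + 6) + 3*√2845) = √(2*(36 + 6) + 3*√2845) = √(2*42 + 3*√2845) = √(84 + 3*√2845)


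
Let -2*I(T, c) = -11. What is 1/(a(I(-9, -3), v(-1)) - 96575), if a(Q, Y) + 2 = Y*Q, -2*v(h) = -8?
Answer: -1/96555 ≈ -1.0357e-5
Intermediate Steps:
v(h) = 4 (v(h) = -1/2*(-8) = 4)
I(T, c) = 11/2 (I(T, c) = -1/2*(-11) = 11/2)
a(Q, Y) = -2 + Q*Y (a(Q, Y) = -2 + Y*Q = -2 + Q*Y)
1/(a(I(-9, -3), v(-1)) - 96575) = 1/((-2 + (11/2)*4) - 96575) = 1/((-2 + 22) - 96575) = 1/(20 - 96575) = 1/(-96555) = -1/96555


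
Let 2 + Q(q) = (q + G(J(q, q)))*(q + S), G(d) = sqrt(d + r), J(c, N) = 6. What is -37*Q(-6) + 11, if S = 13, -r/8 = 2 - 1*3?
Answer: 1639 - 259*sqrt(14) ≈ 669.91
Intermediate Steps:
r = 8 (r = -8*(2 - 1*3) = -8*(2 - 3) = -8*(-1) = 8)
G(d) = sqrt(8 + d) (G(d) = sqrt(d + 8) = sqrt(8 + d))
Q(q) = -2 + (13 + q)*(q + sqrt(14)) (Q(q) = -2 + (q + sqrt(8 + 6))*(q + 13) = -2 + (q + sqrt(14))*(13 + q) = -2 + (13 + q)*(q + sqrt(14)))
-37*Q(-6) + 11 = -37*(-2 + (-6)**2 + 13*(-6) + 13*sqrt(14) - 6*sqrt(14)) + 11 = -37*(-2 + 36 - 78 + 13*sqrt(14) - 6*sqrt(14)) + 11 = -37*(-44 + 7*sqrt(14)) + 11 = (1628 - 259*sqrt(14)) + 11 = 1639 - 259*sqrt(14)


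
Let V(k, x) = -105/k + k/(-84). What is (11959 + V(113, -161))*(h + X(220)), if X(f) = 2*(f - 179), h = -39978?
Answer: -1131981565786/2373 ≈ -4.7703e+8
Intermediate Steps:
V(k, x) = -105/k - k/84 (V(k, x) = -105/k + k*(-1/84) = -105/k - k/84)
X(f) = -358 + 2*f (X(f) = 2*(-179 + f) = -358 + 2*f)
(11959 + V(113, -161))*(h + X(220)) = (11959 + (-105/113 - 1/84*113))*(-39978 + (-358 + 2*220)) = (11959 + (-105*1/113 - 113/84))*(-39978 + (-358 + 440)) = (11959 + (-105/113 - 113/84))*(-39978 + 82) = (11959 - 21589/9492)*(-39896) = (113493239/9492)*(-39896) = -1131981565786/2373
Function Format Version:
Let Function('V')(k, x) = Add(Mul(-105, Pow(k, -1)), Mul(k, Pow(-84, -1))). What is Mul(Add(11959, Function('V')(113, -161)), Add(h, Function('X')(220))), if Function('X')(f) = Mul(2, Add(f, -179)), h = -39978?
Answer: Rational(-1131981565786, 2373) ≈ -4.7703e+8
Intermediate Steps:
Function('V')(k, x) = Add(Mul(-105, Pow(k, -1)), Mul(Rational(-1, 84), k)) (Function('V')(k, x) = Add(Mul(-105, Pow(k, -1)), Mul(k, Rational(-1, 84))) = Add(Mul(-105, Pow(k, -1)), Mul(Rational(-1, 84), k)))
Function('X')(f) = Add(-358, Mul(2, f)) (Function('X')(f) = Mul(2, Add(-179, f)) = Add(-358, Mul(2, f)))
Mul(Add(11959, Function('V')(113, -161)), Add(h, Function('X')(220))) = Mul(Add(11959, Add(Mul(-105, Pow(113, -1)), Mul(Rational(-1, 84), 113))), Add(-39978, Add(-358, Mul(2, 220)))) = Mul(Add(11959, Add(Mul(-105, Rational(1, 113)), Rational(-113, 84))), Add(-39978, Add(-358, 440))) = Mul(Add(11959, Add(Rational(-105, 113), Rational(-113, 84))), Add(-39978, 82)) = Mul(Add(11959, Rational(-21589, 9492)), -39896) = Mul(Rational(113493239, 9492), -39896) = Rational(-1131981565786, 2373)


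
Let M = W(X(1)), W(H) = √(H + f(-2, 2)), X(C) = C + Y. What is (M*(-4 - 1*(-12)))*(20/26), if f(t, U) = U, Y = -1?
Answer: 80*√2/13 ≈ 8.7029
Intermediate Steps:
X(C) = -1 + C (X(C) = C - 1 = -1 + C)
W(H) = √(2 + H) (W(H) = √(H + 2) = √(2 + H))
M = √2 (M = √(2 + (-1 + 1)) = √(2 + 0) = √2 ≈ 1.4142)
(M*(-4 - 1*(-12)))*(20/26) = (√2*(-4 - 1*(-12)))*(20/26) = (√2*(-4 + 12))*(20*(1/26)) = (√2*8)*(10/13) = (8*√2)*(10/13) = 80*√2/13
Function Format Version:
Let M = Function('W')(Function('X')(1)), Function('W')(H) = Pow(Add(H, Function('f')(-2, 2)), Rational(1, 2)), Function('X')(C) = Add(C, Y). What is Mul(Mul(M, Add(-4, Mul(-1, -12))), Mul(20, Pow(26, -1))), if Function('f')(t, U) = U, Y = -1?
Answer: Mul(Rational(80, 13), Pow(2, Rational(1, 2))) ≈ 8.7029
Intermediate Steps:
Function('X')(C) = Add(-1, C) (Function('X')(C) = Add(C, -1) = Add(-1, C))
Function('W')(H) = Pow(Add(2, H), Rational(1, 2)) (Function('W')(H) = Pow(Add(H, 2), Rational(1, 2)) = Pow(Add(2, H), Rational(1, 2)))
M = Pow(2, Rational(1, 2)) (M = Pow(Add(2, Add(-1, 1)), Rational(1, 2)) = Pow(Add(2, 0), Rational(1, 2)) = Pow(2, Rational(1, 2)) ≈ 1.4142)
Mul(Mul(M, Add(-4, Mul(-1, -12))), Mul(20, Pow(26, -1))) = Mul(Mul(Pow(2, Rational(1, 2)), Add(-4, Mul(-1, -12))), Mul(20, Pow(26, -1))) = Mul(Mul(Pow(2, Rational(1, 2)), Add(-4, 12)), Mul(20, Rational(1, 26))) = Mul(Mul(Pow(2, Rational(1, 2)), 8), Rational(10, 13)) = Mul(Mul(8, Pow(2, Rational(1, 2))), Rational(10, 13)) = Mul(Rational(80, 13), Pow(2, Rational(1, 2)))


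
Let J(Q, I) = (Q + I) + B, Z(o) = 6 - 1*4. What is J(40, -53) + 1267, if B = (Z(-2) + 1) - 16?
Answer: 1241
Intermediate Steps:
Z(o) = 2 (Z(o) = 6 - 4 = 2)
B = -13 (B = (2 + 1) - 16 = 3 - 16 = -13)
J(Q, I) = -13 + I + Q (J(Q, I) = (Q + I) - 13 = (I + Q) - 13 = -13 + I + Q)
J(40, -53) + 1267 = (-13 - 53 + 40) + 1267 = -26 + 1267 = 1241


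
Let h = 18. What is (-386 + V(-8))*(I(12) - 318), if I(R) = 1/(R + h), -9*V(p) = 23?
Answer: 33357883/270 ≈ 1.2355e+5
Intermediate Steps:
V(p) = -23/9 (V(p) = -⅑*23 = -23/9)
I(R) = 1/(18 + R) (I(R) = 1/(R + 18) = 1/(18 + R))
(-386 + V(-8))*(I(12) - 318) = (-386 - 23/9)*(1/(18 + 12) - 318) = -3497*(1/30 - 318)/9 = -3497/9*(-9539/30) = 33357883/270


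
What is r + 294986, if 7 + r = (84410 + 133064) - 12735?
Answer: 499718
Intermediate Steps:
r = 204732 (r = -7 + ((84410 + 133064) - 12735) = -7 + (217474 - 12735) = -7 + 204739 = 204732)
r + 294986 = 204732 + 294986 = 499718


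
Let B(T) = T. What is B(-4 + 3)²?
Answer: 1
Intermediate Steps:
B(-4 + 3)² = (-4 + 3)² = (-1)² = 1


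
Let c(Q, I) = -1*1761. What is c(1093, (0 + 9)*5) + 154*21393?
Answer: 3292761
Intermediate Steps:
c(Q, I) = -1761
c(1093, (0 + 9)*5) + 154*21393 = -1761 + 154*21393 = -1761 + 3294522 = 3292761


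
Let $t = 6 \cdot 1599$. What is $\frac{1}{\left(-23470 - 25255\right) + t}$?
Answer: $- \frac{1}{39131} \approx -2.5555 \cdot 10^{-5}$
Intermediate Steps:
$t = 9594$
$\frac{1}{\left(-23470 - 25255\right) + t} = \frac{1}{\left(-23470 - 25255\right) + 9594} = \frac{1}{-48725 + 9594} = \frac{1}{-39131} = - \frac{1}{39131}$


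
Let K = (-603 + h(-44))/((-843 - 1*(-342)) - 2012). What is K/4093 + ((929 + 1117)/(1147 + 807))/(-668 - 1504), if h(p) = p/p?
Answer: -440229039/1039367955676 ≈ -0.00042355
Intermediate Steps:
h(p) = 1
K = 86/359 (K = (-603 + 1)/((-843 - 1*(-342)) - 2012) = -602/((-843 + 342) - 2012) = -602/(-501 - 2012) = -602/(-2513) = -602*(-1/2513) = 86/359 ≈ 0.23955)
K/4093 + ((929 + 1117)/(1147 + 807))/(-668 - 1504) = (86/359)/4093 + ((929 + 1117)/(1147 + 807))/(-668 - 1504) = (86/359)*(1/4093) + (2046/1954)/(-2172) = 86/1469387 + (2046*(1/1954))*(-1/2172) = 86/1469387 + (1023/977)*(-1/2172) = 86/1469387 - 341/707348 = -440229039/1039367955676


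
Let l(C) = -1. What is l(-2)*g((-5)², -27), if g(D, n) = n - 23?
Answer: 50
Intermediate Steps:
g(D, n) = -23 + n
l(-2)*g((-5)², -27) = -(-23 - 27) = -1*(-50) = 50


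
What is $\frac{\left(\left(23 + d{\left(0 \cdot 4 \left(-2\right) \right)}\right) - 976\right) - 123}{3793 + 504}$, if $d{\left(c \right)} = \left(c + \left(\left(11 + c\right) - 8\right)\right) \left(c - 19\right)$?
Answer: $- \frac{1133}{4297} \approx -0.26367$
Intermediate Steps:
$d{\left(c \right)} = \left(-19 + c\right) \left(3 + 2 c\right)$ ($d{\left(c \right)} = \left(c + \left(3 + c\right)\right) \left(-19 + c\right) = \left(3 + 2 c\right) \left(-19 + c\right) = \left(-19 + c\right) \left(3 + 2 c\right)$)
$\frac{\left(\left(23 + d{\left(0 \cdot 4 \left(-2\right) \right)}\right) - 976\right) - 123}{3793 + 504} = \frac{\left(\left(23 - \left(57 + 0 + 35 \cdot 0 \cdot 4 \left(-2\right)\right)\right) - 976\right) - 123}{3793 + 504} = \frac{\left(\left(23 - \left(57 + 0 + 35 \cdot 0 \left(-2\right)\right)\right) - 976\right) - 123}{4297} = \left(\left(\left(23 - \left(57 - 2 \cdot 0^{2}\right)\right) - 976\right) - 123\right) \frac{1}{4297} = \left(\left(\left(23 + \left(-57 + 0 + 2 \cdot 0\right)\right) - 976\right) - 123\right) \frac{1}{4297} = \left(\left(\left(23 + \left(-57 + 0 + 0\right)\right) - 976\right) - 123\right) \frac{1}{4297} = \left(\left(\left(23 - 57\right) - 976\right) - 123\right) \frac{1}{4297} = \left(\left(-34 - 976\right) - 123\right) \frac{1}{4297} = \left(-1010 - 123\right) \frac{1}{4297} = \left(-1133\right) \frac{1}{4297} = - \frac{1133}{4297}$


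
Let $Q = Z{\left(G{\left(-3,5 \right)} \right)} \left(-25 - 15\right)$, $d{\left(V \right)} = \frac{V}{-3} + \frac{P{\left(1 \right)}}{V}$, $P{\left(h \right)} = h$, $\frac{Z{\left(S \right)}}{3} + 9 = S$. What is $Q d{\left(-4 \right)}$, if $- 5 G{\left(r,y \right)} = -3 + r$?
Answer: $1014$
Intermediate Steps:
$G{\left(r,y \right)} = \frac{3}{5} - \frac{r}{5}$ ($G{\left(r,y \right)} = - \frac{-3 + r}{5} = \frac{3}{5} - \frac{r}{5}$)
$Z{\left(S \right)} = -27 + 3 S$
$d{\left(V \right)} = \frac{1}{V} - \frac{V}{3}$ ($d{\left(V \right)} = \frac{V}{-3} + 1 \frac{1}{V} = V \left(- \frac{1}{3}\right) + \frac{1}{V} = - \frac{V}{3} + \frac{1}{V} = \frac{1}{V} - \frac{V}{3}$)
$Q = 936$ ($Q = \left(-27 + 3 \left(\frac{3}{5} - - \frac{3}{5}\right)\right) \left(-25 - 15\right) = \left(-27 + 3 \left(\frac{3}{5} + \frac{3}{5}\right)\right) \left(-40\right) = \left(-27 + 3 \cdot \frac{6}{5}\right) \left(-40\right) = \left(-27 + \frac{18}{5}\right) \left(-40\right) = \left(- \frac{117}{5}\right) \left(-40\right) = 936$)
$Q d{\left(-4 \right)} = 936 \left(\frac{1}{-4} - - \frac{4}{3}\right) = 936 \left(- \frac{1}{4} + \frac{4}{3}\right) = 936 \cdot \frac{13}{12} = 1014$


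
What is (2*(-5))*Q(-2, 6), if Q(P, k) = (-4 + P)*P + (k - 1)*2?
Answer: -220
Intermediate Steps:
Q(P, k) = -2 + 2*k + P*(-4 + P) (Q(P, k) = P*(-4 + P) + (-1 + k)*2 = P*(-4 + P) + (-2 + 2*k) = -2 + 2*k + P*(-4 + P))
(2*(-5))*Q(-2, 6) = (2*(-5))*(-2 + (-2)² - 4*(-2) + 2*6) = -10*(-2 + 4 + 8 + 12) = -10*22 = -220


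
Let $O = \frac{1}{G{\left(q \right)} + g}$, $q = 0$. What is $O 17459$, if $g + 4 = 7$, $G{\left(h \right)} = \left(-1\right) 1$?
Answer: $\frac{17459}{2} \approx 8729.5$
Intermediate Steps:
$G{\left(h \right)} = -1$
$g = 3$ ($g = -4 + 7 = 3$)
$O = \frac{1}{2}$ ($O = \frac{1}{-1 + 3} = \frac{1}{2} \approx 0.5$)
$O 17459 = \frac{1}{2} \cdot 17459 = \frac{17459}{2}$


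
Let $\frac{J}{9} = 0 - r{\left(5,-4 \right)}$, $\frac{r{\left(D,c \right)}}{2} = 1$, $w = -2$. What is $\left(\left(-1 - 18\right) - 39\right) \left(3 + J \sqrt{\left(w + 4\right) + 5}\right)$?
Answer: $-174 + 1044 \sqrt{7} \approx 2588.2$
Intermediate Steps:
$r{\left(D,c \right)} = 2$ ($r{\left(D,c \right)} = 2 \cdot 1 = 2$)
$J = -18$ ($J = 9 \left(0 - 2\right) = 9 \left(-2\right) = -18$)
$\left(\left(-1 - 18\right) - 39\right) \left(3 + J \sqrt{\left(w + 4\right) + 5}\right) = \left(\left(-1 - 18\right) - 39\right) \left(3 - 18 \sqrt{\left(-2 + 4\right) + 5}\right) = \left(\left(-1 - 18\right) - 39\right) \left(3 - 18 \sqrt{2 + 5}\right) = \left(-19 - 39\right) \left(3 - 18 \sqrt{7}\right) = - 58 \left(3 - 18 \sqrt{7}\right) = -174 + 1044 \sqrt{7}$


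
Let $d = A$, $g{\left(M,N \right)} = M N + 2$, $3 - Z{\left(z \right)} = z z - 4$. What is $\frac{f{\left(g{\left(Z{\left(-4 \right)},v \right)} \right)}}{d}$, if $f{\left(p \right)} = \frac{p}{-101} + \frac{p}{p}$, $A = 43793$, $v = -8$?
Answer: $\frac{27}{4423093} \approx 6.1043 \cdot 10^{-6}$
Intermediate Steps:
$Z{\left(z \right)} = 7 - z^{2}$ ($Z{\left(z \right)} = 3 - \left(z z - 4\right) = 3 - \left(z^{2} - 4\right) = 3 - \left(-4 + z^{2}\right) = 7 - z^{2}$)
$g{\left(M,N \right)} = 2 + M N$
$f{\left(p \right)} = 1 - \frac{p}{101}$ ($f{\left(p \right)} = p \left(- \frac{1}{101}\right) + 1 = - \frac{p}{101} + 1 = 1 - \frac{p}{101}$)
$d = 43793$
$\frac{f{\left(g{\left(Z{\left(-4 \right)},v \right)} \right)}}{d} = \frac{1 - \frac{2 + \left(7 - \left(-4\right)^{2}\right) \left(-8\right)}{101}}{43793} = \left(1 - \frac{2 + \left(7 - 16\right) \left(-8\right)}{101}\right) \frac{1}{43793} = \left(1 - \frac{2 - -72}{101}\right) \frac{1}{43793} = \left(1 - \frac{2 + 72}{101}\right) \frac{1}{43793} = \left(1 - \frac{74}{101}\right) \frac{1}{43793} = \frac{27}{101} \cdot \frac{1}{43793} = \frac{27}{4423093}$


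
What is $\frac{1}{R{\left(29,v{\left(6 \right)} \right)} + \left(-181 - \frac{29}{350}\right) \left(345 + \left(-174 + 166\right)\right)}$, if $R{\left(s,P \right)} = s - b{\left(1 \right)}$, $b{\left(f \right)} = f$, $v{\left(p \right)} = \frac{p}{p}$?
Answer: $- \frac{350}{21348923} \approx -1.6394 \cdot 10^{-5}$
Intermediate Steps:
$v{\left(p \right)} = 1$
$R{\left(s,P \right)} = -1 + s$ ($R{\left(s,P \right)} = s - 1 = -1 + s$)
$\frac{1}{R{\left(29,v{\left(6 \right)} \right)} + \left(-181 - \frac{29}{350}\right) \left(345 + \left(-174 + 166\right)\right)} = \frac{1}{\left(-1 + 29\right) + \left(-181 - \frac{29}{350}\right) \left(345 + \left(-174 + 166\right)\right)} = \frac{1}{28 + \left(-181 - \frac{29}{350}\right) \left(345 - 8\right)} = \frac{1}{28 + \left(-181 - \frac{29}{350}\right) 337} = \frac{1}{28 - \frac{21358723}{350}} = \frac{1}{- \frac{21348923}{350}} = - \frac{350}{21348923}$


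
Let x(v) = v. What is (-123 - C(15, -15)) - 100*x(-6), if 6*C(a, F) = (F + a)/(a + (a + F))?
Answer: 477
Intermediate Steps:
C(a, F) = (F + a)/(6*(F + 2*a)) (C(a, F) = ((F + a)/(a + (a + F)))/6 = ((F + a)/(a + (F + a)))/6 = ((F + a)/(F + 2*a))/6 = (F + a)/(6*(F + 2*a)))
(-123 - C(15, -15)) - 100*x(-6) = (-123 - (-15 + 15)/(6*(-15 + 2*15))) - 100*(-6) = (-123 - 0/(6*(-15 + 30))) + 600 = (-123 - 0/(6*15)) + 600 = (-123 - 1*0) + 600 = (-123 + 0) + 600 = -123 + 600 = 477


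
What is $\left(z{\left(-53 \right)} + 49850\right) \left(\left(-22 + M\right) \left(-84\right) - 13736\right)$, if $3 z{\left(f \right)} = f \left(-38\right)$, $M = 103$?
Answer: $- \frac{3113124560}{3} \approx -1.0377 \cdot 10^{9}$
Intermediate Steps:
$z{\left(f \right)} = - \frac{38 f}{3}$ ($z{\left(f \right)} = \frac{f \left(-38\right)}{3} = \frac{\left(-38\right) f}{3} = - \frac{38 f}{3}$)
$\left(z{\left(-53 \right)} + 49850\right) \left(\left(-22 + M\right) \left(-84\right) - 13736\right) = \left(\left(- \frac{38}{3}\right) \left(-53\right) + 49850\right) \left(\left(-22 + 103\right) \left(-84\right) - 13736\right) = \left(\frac{2014}{3} + 49850\right) \left(81 \left(-84\right) - 13736\right) = \frac{151564 \left(-6804 - 13736\right)}{3} = \frac{151564}{3} \left(-20540\right) = - \frac{3113124560}{3}$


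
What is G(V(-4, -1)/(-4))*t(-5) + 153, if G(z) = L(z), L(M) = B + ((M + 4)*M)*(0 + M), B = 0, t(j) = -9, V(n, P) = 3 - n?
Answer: 5823/64 ≈ 90.984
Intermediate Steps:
L(M) = M²*(4 + M) (L(M) = 0 + ((M + 4)*M)*(0 + M) = 0 + ((4 + M)*M)*M = 0 + (M*(4 + M))*M = 0 + M²*(4 + M) = M²*(4 + M))
G(z) = z²*(4 + z)
G(V(-4, -1)/(-4))*t(-5) + 153 = (((3 - 1*(-4))/(-4))²*(4 + (3 - 1*(-4))/(-4)))*(-9) + 153 = (((3 + 4)*(-¼))²*(4 + (3 + 4)*(-¼)))*(-9) + 153 = ((7*(-¼))²*(4 + 7*(-¼)))*(-9) + 153 = ((-7/4)²*(4 - 7/4))*(-9) + 153 = ((49/16)*(9/4))*(-9) + 153 = (441/64)*(-9) + 153 = -3969/64 + 153 = 5823/64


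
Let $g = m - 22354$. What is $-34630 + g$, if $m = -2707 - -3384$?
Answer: $-56307$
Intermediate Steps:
$m = 677$ ($m = -2707 + 3384 = 677$)
$g = -21677$ ($g = 677 - 22354 = -21677$)
$-34630 + g = -34630 - 21677 = -56307$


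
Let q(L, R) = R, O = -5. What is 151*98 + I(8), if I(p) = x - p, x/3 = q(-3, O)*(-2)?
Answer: 14820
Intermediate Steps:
x = 30 (x = 3*(-5*(-2)) = 3*10 = 30)
I(p) = 30 - p
151*98 + I(8) = 151*98 + (30 - 1*8) = 14798 + (30 - 8) = 14798 + 22 = 14820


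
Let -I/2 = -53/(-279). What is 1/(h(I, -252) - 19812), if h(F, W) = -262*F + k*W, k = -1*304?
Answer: 279/15873856 ≈ 1.7576e-5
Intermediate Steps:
I = -106/279 (I = -(-106)/(-279) = -(-106)*(-1)/279 = -2*53/279 = -106/279 ≈ -0.37993)
k = -304
h(F, W) = -304*W - 262*F (h(F, W) = -262*F - 304*W = -304*W - 262*F)
1/(h(I, -252) - 19812) = 1/((-304*(-252) - 262*(-106/279)) - 19812) = 1/((76608 + 27772/279) - 19812) = 1/(21401404/279 - 19812) = 1/(15873856/279) = 279/15873856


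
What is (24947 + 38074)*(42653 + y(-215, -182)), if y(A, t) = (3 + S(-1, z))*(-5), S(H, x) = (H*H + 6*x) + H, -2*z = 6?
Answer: 2692761288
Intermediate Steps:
z = -3 (z = -½*6 = -3)
S(H, x) = H + H² + 6*x (S(H, x) = (H² + 6*x) + H = H + H² + 6*x)
y(A, t) = 75 (y(A, t) = (3 + (-1 + (-1)² + 6*(-3)))*(-5) = (3 + (-1 + 1 - 18))*(-5) = (3 - 18)*(-5) = -15*(-5) = 75)
(24947 + 38074)*(42653 + y(-215, -182)) = (24947 + 38074)*(42653 + 75) = 63021*42728 = 2692761288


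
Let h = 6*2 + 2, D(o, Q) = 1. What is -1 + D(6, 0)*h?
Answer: 13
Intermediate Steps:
h = 14 (h = 12 + 2 = 14)
-1 + D(6, 0)*h = -1 + 1*14 = -1 + 14 = 13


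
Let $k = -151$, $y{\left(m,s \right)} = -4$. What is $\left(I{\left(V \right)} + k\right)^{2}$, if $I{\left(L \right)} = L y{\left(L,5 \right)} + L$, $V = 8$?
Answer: $30625$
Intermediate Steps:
$I{\left(L \right)} = - 3 L$ ($I{\left(L \right)} = L \left(-4\right) + L = - 4 L + L = - 3 L$)
$\left(I{\left(V \right)} + k\right)^{2} = \left(\left(-3\right) 8 - 151\right)^{2} = \left(-24 - 151\right)^{2} = \left(-175\right)^{2} = 30625$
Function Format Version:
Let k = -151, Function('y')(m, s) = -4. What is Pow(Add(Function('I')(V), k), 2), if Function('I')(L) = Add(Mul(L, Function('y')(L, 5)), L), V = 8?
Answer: 30625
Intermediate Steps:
Function('I')(L) = Mul(-3, L) (Function('I')(L) = Add(Mul(L, -4), L) = Add(Mul(-4, L), L) = Mul(-3, L))
Pow(Add(Function('I')(V), k), 2) = Pow(Add(Mul(-3, 8), -151), 2) = Pow(Add(-24, -151), 2) = Pow(-175, 2) = 30625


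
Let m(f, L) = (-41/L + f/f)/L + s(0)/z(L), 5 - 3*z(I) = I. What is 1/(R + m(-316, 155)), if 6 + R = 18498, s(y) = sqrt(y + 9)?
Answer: 9610/177707589 ≈ 5.4078e-5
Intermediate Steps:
s(y) = sqrt(9 + y)
R = 18492 (R = -6 + 18498 = 18492)
z(I) = 5/3 - I/3
m(f, L) = 3/(5/3 - L/3) + (1 - 41/L)/L (m(f, L) = (-41/L + f/f)/L + sqrt(9 + 0)/(5/3 - L/3) = (-41/L + 1)/L + sqrt(9)/(5/3 - L/3) = (1 - 41/L)/L + 3/(5/3 - L/3) = 3/(5/3 - L/3) + (1 - 41/L)/L)
1/(R + m(-316, 155)) = 1/(18492 + (205 - 46*155 - 8*155**2)/(155**2*(-5 + 155))) = 1/(18492 + (1/24025)*(205 - 7130 - 8*24025)/150) = 1/(18492 + (1/24025)*(1/150)*(205 - 7130 - 192200)) = 1/(18492 + (1/24025)*(1/150)*(-199125)) = 1/(18492 - 531/9610) = 1/(177707589/9610) = 9610/177707589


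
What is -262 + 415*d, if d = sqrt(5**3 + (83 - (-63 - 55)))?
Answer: -262 + 415*sqrt(326) ≈ 7231.0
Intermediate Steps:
d = sqrt(326) (d = sqrt(125 + (83 - 1*(-118))) = sqrt(125 + (83 + 118)) = sqrt(125 + 201) = sqrt(326) ≈ 18.055)
-262 + 415*d = -262 + 415*sqrt(326)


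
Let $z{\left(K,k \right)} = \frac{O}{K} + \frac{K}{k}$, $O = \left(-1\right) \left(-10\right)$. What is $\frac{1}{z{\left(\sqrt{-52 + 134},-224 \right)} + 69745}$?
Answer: $\frac{5518481920}{384886521420843} - \frac{9296 \sqrt{82}}{384886521420843} \approx 1.4338 \cdot 10^{-5}$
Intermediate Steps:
$O = 10$
$z{\left(K,k \right)} = \frac{10}{K} + \frac{K}{k}$
$\frac{1}{z{\left(\sqrt{-52 + 134},-224 \right)} + 69745} = \frac{1}{\left(\frac{10}{\sqrt{-52 + 134}} + \frac{\sqrt{-52 + 134}}{-224}\right) + 69745} = \frac{1}{\left(\frac{10}{\sqrt{82}} + \sqrt{82} \left(- \frac{1}{224}\right)\right) + 69745} = \frac{1}{\left(10 \frac{\sqrt{82}}{82} - \frac{\sqrt{82}}{224}\right) + 69745} = \frac{1}{\left(\frac{5 \sqrt{82}}{41} - \frac{\sqrt{82}}{224}\right) + 69745} = \frac{1}{\frac{1079 \sqrt{82}}{9184} + 69745} = \frac{1}{69745 + \frac{1079 \sqrt{82}}{9184}}$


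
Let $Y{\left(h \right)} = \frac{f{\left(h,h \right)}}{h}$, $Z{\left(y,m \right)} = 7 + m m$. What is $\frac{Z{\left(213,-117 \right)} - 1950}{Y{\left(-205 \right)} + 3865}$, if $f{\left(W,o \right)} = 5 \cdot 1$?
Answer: $\frac{240793}{79232} \approx 3.0391$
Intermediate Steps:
$f{\left(W,o \right)} = 5$
$Z{\left(y,m \right)} = 7 + m^{2}$
$Y{\left(h \right)} = \frac{5}{h}$
$\frac{Z{\left(213,-117 \right)} - 1950}{Y{\left(-205 \right)} + 3865} = \frac{\left(7 + \left(-117\right)^{2}\right) - 1950}{\frac{5}{-205} + 3865} = \frac{\left(7 + 13689\right) - 1950}{5 \left(- \frac{1}{205}\right) + 3865} = \frac{13696 - 1950}{- \frac{1}{41} + 3865} = \frac{11746}{\frac{158464}{41}} = 11746 \cdot \frac{41}{158464} = \frac{240793}{79232}$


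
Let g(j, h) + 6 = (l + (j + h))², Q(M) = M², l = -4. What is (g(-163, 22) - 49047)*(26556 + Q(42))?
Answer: -793752960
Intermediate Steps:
g(j, h) = -6 + (-4 + h + j)² (g(j, h) = -6 + (-4 + (j + h))² = -6 + (-4 + (h + j))² = -6 + (-4 + h + j)²)
(g(-163, 22) - 49047)*(26556 + Q(42)) = ((-6 + (-4 + 22 - 163)²) - 49047)*(26556 + 42²) = ((-6 + (-145)²) - 49047)*(26556 + 1764) = ((-6 + 21025) - 49047)*28320 = (21019 - 49047)*28320 = -28028*28320 = -793752960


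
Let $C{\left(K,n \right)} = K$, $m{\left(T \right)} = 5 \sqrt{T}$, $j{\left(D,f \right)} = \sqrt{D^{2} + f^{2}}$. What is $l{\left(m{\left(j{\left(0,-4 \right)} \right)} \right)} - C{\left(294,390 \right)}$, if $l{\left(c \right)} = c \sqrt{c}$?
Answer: $-294 + 10 \sqrt{10} \approx -262.38$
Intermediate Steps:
$l{\left(c \right)} = c^{\frac{3}{2}}$
$l{\left(m{\left(j{\left(0,-4 \right)} \right)} \right)} - C{\left(294,390 \right)} = \left(5 \sqrt{\sqrt{0^{2} + \left(-4\right)^{2}}}\right)^{\frac{3}{2}} - 294 = \left(5 \sqrt{\sqrt{0 + 16}}\right)^{\frac{3}{2}} - 294 = \left(5 \sqrt{\sqrt{16}}\right)^{\frac{3}{2}} - 294 = \left(5 \sqrt{4}\right)^{\frac{3}{2}} - 294 = \left(5 \cdot 2\right)^{\frac{3}{2}} - 294 = 10^{\frac{3}{2}} - 294 = 10 \sqrt{10} - 294 = -294 + 10 \sqrt{10}$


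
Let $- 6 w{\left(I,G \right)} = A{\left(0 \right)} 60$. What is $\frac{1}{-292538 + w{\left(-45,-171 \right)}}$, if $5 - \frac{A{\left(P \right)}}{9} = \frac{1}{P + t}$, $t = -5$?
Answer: $- \frac{1}{293006} \approx -3.4129 \cdot 10^{-6}$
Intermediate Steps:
$A{\left(P \right)} = 45 - \frac{9}{-5 + P}$ ($A{\left(P \right)} = 45 - \frac{9}{P - 5} = 45 - \frac{9}{-5 + P}$)
$w{\left(I,G \right)} = -468$ ($w{\left(I,G \right)} = - \frac{\frac{9 \left(-26 + 5 \cdot 0\right)}{-5 + 0} \cdot 60}{6} = - \frac{\frac{9 \left(-26 + 0\right)}{-5} \cdot 60}{6} = - \frac{9 \left(- \frac{1}{5}\right) \left(-26\right) 60}{6} = - \frac{\frac{234}{5} \cdot 60}{6} = \left(- \frac{1}{6}\right) 2808 = -468$)
$\frac{1}{-292538 + w{\left(-45,-171 \right)}} = \frac{1}{-292538 - 468} = \frac{1}{-293006} = - \frac{1}{293006}$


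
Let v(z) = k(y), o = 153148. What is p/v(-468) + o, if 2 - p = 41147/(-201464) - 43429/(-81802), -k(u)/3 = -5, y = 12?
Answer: 18929288215823627/123601185960 ≈ 1.5315e+5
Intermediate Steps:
k(u) = 15 (k(u) = -3*(-5) = 15)
p = 13788421547/8240079064 (p = 2 - (41147/(-201464) - 43429/(-81802)) = 2 - (41147*(-1/201464) - 43429*(-1/81802)) = 2 - (-41147/201464 + 43429/81802) = 2 - 1*2691736581/8240079064 = 2 - 2691736581/8240079064 = 13788421547/8240079064 ≈ 1.6733)
v(z) = 15
p/v(-468) + o = (13788421547/8240079064)/15 + 153148 = (13788421547/8240079064)*(1/15) + 153148 = 13788421547/123601185960 + 153148 = 18929288215823627/123601185960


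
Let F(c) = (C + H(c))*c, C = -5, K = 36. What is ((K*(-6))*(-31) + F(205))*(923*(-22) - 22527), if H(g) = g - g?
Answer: -242905943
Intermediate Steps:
H(g) = 0
F(c) = -5*c (F(c) = (-5 + 0)*c = -5*c)
((K*(-6))*(-31) + F(205))*(923*(-22) - 22527) = ((36*(-6))*(-31) - 5*205)*(923*(-22) - 22527) = (-216*(-31) - 1025)*(-20306 - 22527) = (6696 - 1025)*(-42833) = 5671*(-42833) = -242905943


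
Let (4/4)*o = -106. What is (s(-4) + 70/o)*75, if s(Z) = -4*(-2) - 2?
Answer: 21225/53 ≈ 400.47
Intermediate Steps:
o = -106
s(Z) = 6 (s(Z) = 8 - 2 = 6)
(s(-4) + 70/o)*75 = (6 + 70/(-106))*75 = (6 + 70*(-1/106))*75 = (6 - 35/53)*75 = (283/53)*75 = 21225/53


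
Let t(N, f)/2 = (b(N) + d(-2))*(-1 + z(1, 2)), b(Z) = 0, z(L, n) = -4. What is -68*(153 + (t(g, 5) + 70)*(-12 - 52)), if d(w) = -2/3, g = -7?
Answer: 969748/3 ≈ 3.2325e+5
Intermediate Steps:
d(w) = -⅔ (d(w) = -2*⅓ = -⅔)
t(N, f) = 20/3 (t(N, f) = 2*((0 - ⅔)*(-1 - 4)) = 2*(-⅔*(-5)) = 2*(10/3) = 20/3)
-68*(153 + (t(g, 5) + 70)*(-12 - 52)) = -68*(153 + (20/3 + 70)*(-12 - 52)) = -68*(153 + (230/3)*(-64)) = -68*(153 - 14720/3) = -68*(-14261/3) = 969748/3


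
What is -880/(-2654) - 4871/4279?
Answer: -4581057/5678233 ≈ -0.80678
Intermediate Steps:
-880/(-2654) - 4871/4279 = -880*(-1/2654) - 4871*1/4279 = 440/1327 - 4871/4279 = -4581057/5678233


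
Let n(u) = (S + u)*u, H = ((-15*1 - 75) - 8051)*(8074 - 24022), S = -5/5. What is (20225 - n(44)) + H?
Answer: 129851001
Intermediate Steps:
S = -1 (S = -5*1/5 = -1)
H = 129832668 (H = ((-15 - 75) - 8051)*(-15948) = (-90 - 8051)*(-15948) = -8141*(-15948) = 129832668)
n(u) = u*(-1 + u) (n(u) = (-1 + u)*u = u*(-1 + u))
(20225 - n(44)) + H = (20225 - 44*(-1 + 44)) + 129832668 = (20225 - 44*43) + 129832668 = (20225 - 1*1892) + 129832668 = (20225 - 1892) + 129832668 = 18333 + 129832668 = 129851001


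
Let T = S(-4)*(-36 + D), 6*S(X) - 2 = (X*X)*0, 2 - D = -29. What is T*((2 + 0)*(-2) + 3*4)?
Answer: -40/3 ≈ -13.333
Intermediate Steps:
D = 31 (D = 2 - 1*(-29) = 2 + 29 = 31)
S(X) = 1/3 (S(X) = 1/3 + ((X*X)*0)/6 = 1/3 + (X**2*0)/6 = 1/3 + (1/6)*0 = 1/3 + 0 = 1/3)
T = -5/3 (T = (-36 + 31)/3 = (1/3)*(-5) = -5/3 ≈ -1.6667)
T*((2 + 0)*(-2) + 3*4) = -5*((2 + 0)*(-2) + 3*4)/3 = -5*(2*(-2) + 12)/3 = -5*(-4 + 12)/3 = -5/3*8 = -40/3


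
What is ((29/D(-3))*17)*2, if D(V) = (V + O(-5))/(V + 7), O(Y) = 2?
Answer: -3944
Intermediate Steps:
D(V) = (2 + V)/(7 + V) (D(V) = (V + 2)/(V + 7) = (2 + V)/(7 + V))
((29/D(-3))*17)*2 = ((29/(((2 - 3)/(7 - 3))))*17)*2 = ((29/((-1/4)))*17)*2 = ((29/(((¼)*(-1))))*17)*2 = ((29/(-¼))*17)*2 = ((29*(-4))*17)*2 = -116*17*2 = -1972*2 = -3944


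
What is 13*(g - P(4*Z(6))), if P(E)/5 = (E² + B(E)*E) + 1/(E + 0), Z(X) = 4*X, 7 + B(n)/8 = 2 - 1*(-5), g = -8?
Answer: -57517889/96 ≈ -5.9915e+5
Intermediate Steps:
B(n) = 0 (B(n) = -56 + 8*(2 - 1*(-5)) = -56 + 8*(2 + 5) = -56 + 8*7 = -56 + 56 = 0)
P(E) = 5/E + 5*E² (P(E) = 5*((E² + 0*E) + 1/(E + 0)) = 5*((E² + 0) + 1/E) = 5*(E² + 1/E) = 5*(1/E + E²) = 5/E + 5*E²)
13*(g - P(4*Z(6))) = 13*(-8 - 5*(1 + (4*(4*6))³)/(4*(4*6))) = 13*(-8 - 5*(1 + (4*24)³)/(4*24)) = 13*(-8 - 5*(1 + 96³)/96) = 13*(-8 - 5*(1 + 884736)/96) = 13*(-8 - 5*884737/96) = 13*(-8 - 1*4423685/96) = 13*(-8 - 4423685/96) = 13*(-4424453/96) = -57517889/96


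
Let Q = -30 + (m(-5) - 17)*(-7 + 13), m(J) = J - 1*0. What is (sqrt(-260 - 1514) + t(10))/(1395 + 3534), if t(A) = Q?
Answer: -54/1643 + I*sqrt(1774)/4929 ≈ -0.032867 + 0.0085451*I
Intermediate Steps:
m(J) = J (m(J) = J + 0 = J)
Q = -162 (Q = -30 + (-5 - 17)*(-7 + 13) = -30 - 22*6 = -30 - 132 = -162)
t(A) = -162
(sqrt(-260 - 1514) + t(10))/(1395 + 3534) = (sqrt(-260 - 1514) - 162)/(1395 + 3534) = (sqrt(-1774) - 162)/4929 = (I*sqrt(1774) - 162)*(1/4929) = (-162 + I*sqrt(1774))*(1/4929) = -54/1643 + I*sqrt(1774)/4929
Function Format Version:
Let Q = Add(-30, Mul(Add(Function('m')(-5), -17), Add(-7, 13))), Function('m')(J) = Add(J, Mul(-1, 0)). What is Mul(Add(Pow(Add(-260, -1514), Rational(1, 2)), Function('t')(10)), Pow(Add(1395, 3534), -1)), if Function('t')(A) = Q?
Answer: Add(Rational(-54, 1643), Mul(Rational(1, 4929), I, Pow(1774, Rational(1, 2)))) ≈ Add(-0.032867, Mul(0.0085451, I))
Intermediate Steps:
Function('m')(J) = J (Function('m')(J) = Add(J, 0) = J)
Q = -162 (Q = Add(-30, Mul(Add(-5, -17), Add(-7, 13))) = Add(-30, Mul(-22, 6)) = Add(-30, -132) = -162)
Function('t')(A) = -162
Mul(Add(Pow(Add(-260, -1514), Rational(1, 2)), Function('t')(10)), Pow(Add(1395, 3534), -1)) = Mul(Add(Pow(Add(-260, -1514), Rational(1, 2)), -162), Pow(Add(1395, 3534), -1)) = Mul(Add(Pow(-1774, Rational(1, 2)), -162), Pow(4929, -1)) = Mul(Add(Mul(I, Pow(1774, Rational(1, 2))), -162), Rational(1, 4929)) = Mul(Add(-162, Mul(I, Pow(1774, Rational(1, 2)))), Rational(1, 4929)) = Add(Rational(-54, 1643), Mul(Rational(1, 4929), I, Pow(1774, Rational(1, 2))))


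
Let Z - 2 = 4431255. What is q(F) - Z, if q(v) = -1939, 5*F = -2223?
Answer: -4433196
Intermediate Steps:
Z = 4431257 (Z = 2 + 4431255 = 4431257)
F = -2223/5 (F = (⅕)*(-2223) = -2223/5 ≈ -444.60)
q(F) - Z = -1939 - 1*4431257 = -1939 - 4431257 = -4433196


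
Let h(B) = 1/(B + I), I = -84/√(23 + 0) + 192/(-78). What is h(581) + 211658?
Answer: 91705251420187/433270893 + 4732*√23/433270893 ≈ 2.1166e+5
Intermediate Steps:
I = -32/13 - 84*√23/23 (I = -84*√23/23 + 192*(-1/78) = -84*√23/23 - 32/13 = -32/13 - 84*√23/23 ≈ -19.977)
h(B) = 1/(-32/13 + B - 84*√23/23) (h(B) = 1/(B + (-32/13 - 84*√23/23)) = 1/(-32/13 + B - 84*√23/23))
h(581) + 211658 = 299/(-736 - 1092*√23 + 299*581) + 211658 = 299/(-736 - 1092*√23 + 173719) + 211658 = 299/(172983 - 1092*√23) + 211658 = 211658 + 299/(172983 - 1092*√23)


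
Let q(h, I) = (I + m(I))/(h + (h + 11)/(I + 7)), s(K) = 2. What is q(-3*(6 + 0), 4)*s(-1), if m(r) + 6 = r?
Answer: -44/205 ≈ -0.21463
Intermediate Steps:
m(r) = -6 + r
q(h, I) = (-6 + 2*I)/(h + (11 + h)/(7 + I)) (q(h, I) = (I + (-6 + I))/(h + (h + 11)/(I + 7)) = (-6 + 2*I)/(h + (11 + h)/(7 + I)))
q(-3*(6 + 0), 4)*s(-1) = (2*(-21 + 4² + 4*4)/(11 + 8*(-3*(6 + 0)) + 4*(-3*(6 + 0))))*2 = (2*(-21 + 16 + 16)/(11 + 8*(-3*6) + 4*(-3*6)))*2 = (2*11/(11 + 8*(-18) + 4*(-18)))*2 = (2*11/(11 - 144 - 72))*2 = (2*11/(-205))*2 = (2*(-1/205)*11)*2 = -22/205*2 = -44/205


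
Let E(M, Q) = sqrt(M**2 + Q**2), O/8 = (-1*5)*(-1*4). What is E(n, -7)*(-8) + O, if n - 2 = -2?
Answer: 104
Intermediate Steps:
n = 0 (n = 2 - 2 = 0)
O = 160 (O = 8*((-1*5)*(-1*4)) = 8*(-5*(-4)) = 8*20 = 160)
E(n, -7)*(-8) + O = sqrt(0**2 + (-7)**2)*(-8) + 160 = sqrt(0 + 49)*(-8) + 160 = sqrt(49)*(-8) + 160 = 7*(-8) + 160 = -56 + 160 = 104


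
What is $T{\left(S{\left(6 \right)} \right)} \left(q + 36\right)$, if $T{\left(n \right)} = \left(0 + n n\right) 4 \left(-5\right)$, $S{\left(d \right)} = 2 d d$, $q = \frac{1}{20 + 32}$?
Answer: $- \frac{48548160}{13} \approx -3.7345 \cdot 10^{6}$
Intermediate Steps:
$q = \frac{1}{52} \approx 0.019231$
$S{\left(d \right)} = 2 d^{2}$
$T{\left(n \right)} = - 20 n^{2}$ ($T{\left(n \right)} = \left(0 + n^{2}\right) 4 \left(-5\right) = n^{2} \cdot 4 \left(-5\right) = 4 n^{2} \left(-5\right) = - 20 n^{2}$)
$T{\left(S{\left(6 \right)} \right)} \left(q + 36\right) = - 20 \left(2 \cdot 6^{2}\right)^{2} \left(\frac{1}{52} + 36\right) = - 20 \left(2 \cdot 36\right)^{2} \cdot \frac{1873}{52} = - 20 \cdot 72^{2} \cdot \frac{1873}{52} = \left(-20\right) 5184 \cdot \frac{1873}{52} = \left(-103680\right) \frac{1873}{52} = - \frac{48548160}{13}$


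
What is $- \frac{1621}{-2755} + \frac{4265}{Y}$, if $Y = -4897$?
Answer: $- \frac{3812038}{13491235} \approx -0.28256$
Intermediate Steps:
$- \frac{1621}{-2755} + \frac{4265}{Y} = - \frac{1621}{-2755} + \frac{4265}{-4897} = \left(-1621\right) \left(- \frac{1}{2755}\right) + 4265 \left(- \frac{1}{4897}\right) = \frac{1621}{2755} - \frac{4265}{4897} = - \frac{3812038}{13491235}$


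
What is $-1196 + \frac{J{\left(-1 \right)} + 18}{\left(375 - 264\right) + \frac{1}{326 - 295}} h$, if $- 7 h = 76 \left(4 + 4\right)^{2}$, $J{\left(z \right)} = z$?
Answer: $- \frac{15689876}{12047} \approx -1302.4$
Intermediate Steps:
$h = - \frac{4864}{7}$ ($h = - \frac{76 \left(4 + 4\right)^{2}}{7} = - \frac{76 \cdot 8^{2}}{7} = - \frac{76 \cdot 64}{7} = \left(- \frac{1}{7}\right) 4864 = - \frac{4864}{7} \approx -694.86$)
$-1196 + \frac{J{\left(-1 \right)} + 18}{\left(375 - 264\right) + \frac{1}{326 - 295}} h = -1196 + \frac{-1 + 18}{\left(375 - 264\right) + \frac{1}{326 - 295}} \left(- \frac{4864}{7}\right) = -1196 + \frac{17}{\left(375 - 264\right) + \frac{1}{31}} \left(- \frac{4864}{7}\right) = -1196 + \frac{17}{111 + \frac{1}{31}} \left(- \frac{4864}{7}\right) = -1196 + \frac{17}{\frac{3442}{31}} \left(- \frac{4864}{7}\right) = -1196 + 17 \cdot \frac{31}{3442} \left(- \frac{4864}{7}\right) = -1196 + \frac{527}{3442} \left(- \frac{4864}{7}\right) = -1196 - \frac{1281664}{12047} = - \frac{15689876}{12047}$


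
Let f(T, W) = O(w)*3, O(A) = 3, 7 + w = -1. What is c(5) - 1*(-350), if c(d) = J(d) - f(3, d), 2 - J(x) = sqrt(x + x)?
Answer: 343 - sqrt(10) ≈ 339.84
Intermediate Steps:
w = -8 (w = -7 - 1 = -8)
f(T, W) = 9 (f(T, W) = 3*3 = 9)
J(x) = 2 - sqrt(2)*sqrt(x) (J(x) = 2 - sqrt(x + x) = 2 - sqrt(2*x) = 2 - sqrt(2)*sqrt(x))
c(d) = -7 - sqrt(2)*sqrt(d) (c(d) = (2 - sqrt(2)*sqrt(d)) - 1*9 = (2 - sqrt(2)*sqrt(d)) - 9 = -7 - sqrt(2)*sqrt(d))
c(5) - 1*(-350) = (-7 - sqrt(2)*sqrt(5)) - 1*(-350) = (-7 - sqrt(10)) + 350 = 343 - sqrt(10)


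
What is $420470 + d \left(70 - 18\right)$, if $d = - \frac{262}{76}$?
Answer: $\frac{7985524}{19} \approx 4.2029 \cdot 10^{5}$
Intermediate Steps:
$d = - \frac{131}{38}$ ($d = \left(-262\right) \frac{1}{76} = - \frac{131}{38} \approx -3.4474$)
$420470 + d \left(70 - 18\right) = 420470 - \frac{131 \left(70 - 18\right)}{38} = 420470 - \frac{3406}{19} = \frac{7985524}{19}$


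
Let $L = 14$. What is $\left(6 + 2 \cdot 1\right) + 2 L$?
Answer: $36$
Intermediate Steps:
$\left(6 + 2 \cdot 1\right) + 2 L = \left(6 + 2 \cdot 1\right) + 2 \cdot 14 = \left(6 + 2\right) + 28 = 8 + 28 = 36$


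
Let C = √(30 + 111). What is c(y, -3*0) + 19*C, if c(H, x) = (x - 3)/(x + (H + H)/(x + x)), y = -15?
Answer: 19*√141 ≈ 225.61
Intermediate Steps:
C = √141 ≈ 11.874
c(H, x) = (-3 + x)/(x + H/x) (c(H, x) = (-3 + x)/(x + (2*H)/((2*x))) = (-3 + x)/(x + (2*H)*(1/(2*x))) = (-3 + x)/(x + H/x))
c(y, -3*0) + 19*C = (-3*0)*(-3 - 3*0)/(-15 + (-3*0)²) + 19*√141 = 0*(-3 + 0)/(-15 + 0²) + 19*√141 = 0*(-3)/(-15 + 0) + 19*√141 = 0*(-3)/(-15) + 19*√141 = 0*(-1/15)*(-3) + 19*√141 = 0 + 19*√141 = 19*√141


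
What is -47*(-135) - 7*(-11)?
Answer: 6422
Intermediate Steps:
-47*(-135) - 7*(-11) = 6345 + 77 = 6422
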